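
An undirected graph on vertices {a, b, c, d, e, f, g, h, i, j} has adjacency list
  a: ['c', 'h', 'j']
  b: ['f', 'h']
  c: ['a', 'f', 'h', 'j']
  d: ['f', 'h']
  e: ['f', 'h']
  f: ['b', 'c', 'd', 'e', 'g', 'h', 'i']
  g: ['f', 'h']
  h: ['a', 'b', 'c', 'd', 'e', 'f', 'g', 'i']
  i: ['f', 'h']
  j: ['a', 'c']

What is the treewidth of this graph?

A width-2 tree decomposition is:
Bags: B1 = {f, h, i}  B2 = {e, f, h}  B3 = {f, g, h}  B4 = {c, f, h}  B5 = {d, f, h}  B6 = {a, c, h}  B7 = {b, f, h}  B8 = {a, c, j}
Tree: B1–B2, B2–B3, B3–B4, B1–B5, B4–B6, B5–B7, B6–B8
Each bag holds 3 vertices, so the decomposition has width 2, which upper-bounds the treewidth. Conversely, {a, c, j} is a clique of size 3, and the vertices of any clique must share a bag in every tree decomposition; so some bag has ≥ 3 vertices and tw(G) ≥ 2. Therefore the treewidth is 2.

2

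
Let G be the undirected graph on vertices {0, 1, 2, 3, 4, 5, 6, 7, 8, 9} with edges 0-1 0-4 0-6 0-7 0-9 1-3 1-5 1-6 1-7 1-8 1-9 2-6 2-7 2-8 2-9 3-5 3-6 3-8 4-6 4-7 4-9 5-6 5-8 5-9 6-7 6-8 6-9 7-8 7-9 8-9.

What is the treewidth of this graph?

A width-4 tree decomposition is:
Bags: B1 = {1, 5, 6, 8, 9}  B2 = {1, 6, 7, 8, 9}  B3 = {0, 1, 6, 7, 9}  B4 = {2, 6, 7, 8, 9}  B5 = {1, 3, 5, 6, 8}  B6 = {0, 4, 6, 7, 9}
Tree: B1–B2, B2–B3, B2–B4, B1–B5, B3–B6
Every bag has size at most 5, so the width is 5 − 1 = 4 and tw(G) ≤ 4. For the lower bound, the 5 vertices {1, 5, 6, 8, 9} are pairwise adjacent, and any tree decomposition puts a clique entirely inside one bag — forcing width ≥ 4. Therefore the treewidth is 4.

4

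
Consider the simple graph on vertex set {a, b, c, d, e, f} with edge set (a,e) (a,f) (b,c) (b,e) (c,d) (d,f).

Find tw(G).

2

A width-2 tree decomposition is:
Bags: B1 = {b, c, e}  B2 = {a, c, e}  B3 = {a, c, f}  B4 = {c, d, f}
Tree: B1–B2, B2–B3, B3–B4
The largest bag has 3 vertices, giving width 2; this decomposition certifies tw(G) ≤ 2. Since c–b–e–a–f–d–c is a cycle in G, G is not acyclic. Forests are exactly the graphs of treewidth ≤ 1, so tw(G) ≥ 2. Therefore the treewidth is 2.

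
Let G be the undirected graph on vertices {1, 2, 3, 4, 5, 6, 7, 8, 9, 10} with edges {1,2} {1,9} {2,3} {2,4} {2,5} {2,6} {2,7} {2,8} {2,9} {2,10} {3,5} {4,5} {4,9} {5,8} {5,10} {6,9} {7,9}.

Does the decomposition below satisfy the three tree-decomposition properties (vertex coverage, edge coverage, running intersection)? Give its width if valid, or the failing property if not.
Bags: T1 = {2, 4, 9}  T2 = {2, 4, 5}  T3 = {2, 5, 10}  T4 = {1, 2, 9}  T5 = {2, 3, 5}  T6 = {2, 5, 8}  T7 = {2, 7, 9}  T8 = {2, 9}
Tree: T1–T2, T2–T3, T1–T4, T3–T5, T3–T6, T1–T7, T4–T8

No — vertex 6 appears in no bag.

A tree decomposition must satisfy three properties: every vertex lies in some bag; for every edge, both endpoints lie together in some bag; and for every vertex, the bags containing it form a connected subtree. Here vertex 6 appears in no bag, so the decomposition is invalid.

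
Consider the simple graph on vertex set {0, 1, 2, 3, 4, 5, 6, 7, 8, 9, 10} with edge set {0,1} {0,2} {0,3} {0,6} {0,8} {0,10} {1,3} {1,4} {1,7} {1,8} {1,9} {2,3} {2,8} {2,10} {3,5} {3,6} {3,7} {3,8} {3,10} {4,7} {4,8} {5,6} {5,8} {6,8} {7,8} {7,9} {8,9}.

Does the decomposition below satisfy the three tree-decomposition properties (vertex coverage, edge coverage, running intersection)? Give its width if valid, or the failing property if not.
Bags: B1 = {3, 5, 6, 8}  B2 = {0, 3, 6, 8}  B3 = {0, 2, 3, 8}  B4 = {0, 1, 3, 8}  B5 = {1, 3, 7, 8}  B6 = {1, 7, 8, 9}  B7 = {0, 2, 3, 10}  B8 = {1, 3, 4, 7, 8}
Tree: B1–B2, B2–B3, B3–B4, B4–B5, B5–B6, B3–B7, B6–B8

A tree decomposition must satisfy three properties: every vertex lies in some bag; for every edge, both endpoints lie together in some bag; and for every vertex, the bags containing it form a connected subtree. Here bags containing vertex 3 are not connected in the tree, so the decomposition is invalid.

No — bags containing vertex 3 are not connected in the tree.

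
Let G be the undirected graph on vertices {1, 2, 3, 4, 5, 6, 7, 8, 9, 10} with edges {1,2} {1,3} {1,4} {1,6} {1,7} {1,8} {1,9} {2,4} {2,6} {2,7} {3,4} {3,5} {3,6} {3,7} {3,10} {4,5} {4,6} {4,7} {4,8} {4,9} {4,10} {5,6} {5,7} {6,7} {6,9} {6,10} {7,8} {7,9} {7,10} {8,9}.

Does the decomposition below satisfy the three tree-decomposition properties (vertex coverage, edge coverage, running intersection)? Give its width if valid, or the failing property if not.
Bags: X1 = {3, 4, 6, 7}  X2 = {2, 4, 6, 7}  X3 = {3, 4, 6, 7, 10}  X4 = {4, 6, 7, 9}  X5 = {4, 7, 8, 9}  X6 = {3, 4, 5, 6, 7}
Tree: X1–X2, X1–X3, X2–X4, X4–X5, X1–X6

A tree decomposition must satisfy three properties: every vertex lies in some bag; for every edge, both endpoints lie together in some bag; and for every vertex, the bags containing it form a connected subtree. Here vertex 1 appears in no bag, so the decomposition is invalid.

No — vertex 1 appears in no bag.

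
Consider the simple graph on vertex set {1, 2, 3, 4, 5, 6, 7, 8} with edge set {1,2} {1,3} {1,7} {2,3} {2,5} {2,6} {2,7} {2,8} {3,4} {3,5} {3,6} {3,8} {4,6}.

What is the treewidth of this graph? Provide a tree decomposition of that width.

Treewidth 2.
One such decomposition:
Bags: B1 = {2, 3, 6}  B2 = {1, 2, 3}  B3 = {1, 2, 7}  B4 = {2, 3, 8}  B5 = {3, 4, 6}  B6 = {2, 3, 5}
Tree: B1–B2, B2–B3, B2–B4, B1–B5, B4–B6

Each bag holds 3 vertices, so the decomposition has width 2, which upper-bounds the treewidth. On the other hand G contains the 3-clique {2, 3, 8}. A clique must lie in a single bag of any decomposition, so no decomposition can have width below 2. Therefore the treewidth is 2.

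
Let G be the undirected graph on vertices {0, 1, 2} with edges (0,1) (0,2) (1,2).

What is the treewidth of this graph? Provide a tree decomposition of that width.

A single bag containing all 3 vertices is trivially a valid decomposition of width 2. Conversely, {0, 1, 2} is a clique of size 3, and the vertices of any clique must share a bag in every tree decomposition; so some bag has ≥ 3 vertices and tw(G) ≥ 2. Combining the bounds, tw(G) = 2.

Treewidth 2.
One such decomposition:
Bags: B1 = {0, 1, 2}
Tree: (single bag)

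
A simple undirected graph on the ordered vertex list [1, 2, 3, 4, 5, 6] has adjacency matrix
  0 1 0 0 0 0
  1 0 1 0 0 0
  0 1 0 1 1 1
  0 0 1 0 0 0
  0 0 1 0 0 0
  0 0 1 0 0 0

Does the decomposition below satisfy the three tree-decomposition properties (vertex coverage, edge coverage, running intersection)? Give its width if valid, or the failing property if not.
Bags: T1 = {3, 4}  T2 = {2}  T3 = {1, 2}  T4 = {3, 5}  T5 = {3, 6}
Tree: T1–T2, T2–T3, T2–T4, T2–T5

A tree decomposition must satisfy three properties: every vertex lies in some bag; for every edge, both endpoints lie together in some bag; and for every vertex, the bags containing it form a connected subtree. Here edge (3,2) lies in no bag, so the decomposition is invalid.

No — edge (3,2) lies in no bag.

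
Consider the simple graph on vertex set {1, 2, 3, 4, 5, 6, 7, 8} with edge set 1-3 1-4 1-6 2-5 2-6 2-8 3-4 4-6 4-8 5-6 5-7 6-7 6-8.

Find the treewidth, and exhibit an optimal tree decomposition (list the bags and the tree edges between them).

Treewidth 2.
One such decomposition:
Bags: B1 = {2, 5, 6}  B2 = {2, 6, 8}  B3 = {4, 6, 8}  B4 = {5, 6, 7}  B5 = {1, 4, 6}  B6 = {1, 3, 4}
Tree: B1–B2, B2–B3, B1–B4, B3–B5, B5–B6

The largest bag has 3 vertices, giving width 2; this decomposition certifies tw(G) ≤ 2. On the other hand G contains the 3-clique {1, 3, 4}. A clique must lie in a single bag of any decomposition, so no decomposition can have width below 2. The upper and lower bounds meet at 2, so that is the treewidth.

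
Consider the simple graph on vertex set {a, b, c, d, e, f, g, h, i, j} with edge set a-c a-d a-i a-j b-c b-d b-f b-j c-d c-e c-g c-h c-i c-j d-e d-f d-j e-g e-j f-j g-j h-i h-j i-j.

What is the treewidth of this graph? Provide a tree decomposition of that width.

The largest bag has 4 vertices, giving width 3; this decomposition certifies tw(G) ≤ 3. On the other hand G contains the 4-clique {c, d, e, j}. A clique must lie in a single bag of any decomposition, so no decomposition can have width below 3. Therefore the treewidth is 3.

Treewidth 3.
One such decomposition:
Bags: B1 = {b, d, f, j}  B2 = {b, c, d, j}  B3 = {c, d, e, j}  B4 = {a, c, d, j}  B5 = {a, c, i, j}  B6 = {c, e, g, j}  B7 = {c, h, i, j}
Tree: B1–B2, B2–B3, B2–B4, B4–B5, B3–B6, B5–B7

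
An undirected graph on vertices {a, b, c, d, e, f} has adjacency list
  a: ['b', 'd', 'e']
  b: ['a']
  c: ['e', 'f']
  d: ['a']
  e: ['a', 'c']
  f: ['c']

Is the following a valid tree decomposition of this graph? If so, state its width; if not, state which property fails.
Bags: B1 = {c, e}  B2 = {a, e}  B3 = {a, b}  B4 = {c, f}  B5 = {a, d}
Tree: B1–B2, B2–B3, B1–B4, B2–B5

Yes; width 1.

Checking the three conditions: (i) the bags cover all of {a, b, c, d, e, f}; (ii) for each edge, some bag contains both endpoints; (iii) the bags containing any fixed vertex form a subtree. All hold, so the decomposition is valid with width 2 − 1 = 1.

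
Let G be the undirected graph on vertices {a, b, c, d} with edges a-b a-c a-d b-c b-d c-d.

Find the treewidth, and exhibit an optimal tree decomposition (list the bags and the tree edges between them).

Treewidth 3.
One such decomposition:
Bags: B1 = {a, b, c, d}
Tree: (single bag)

A single bag containing all 4 vertices is trivially a valid decomposition of width 3. Conversely, {a, b, c, d} is a clique of size 4, and the vertices of any clique must share a bag in every tree decomposition; so some bag has ≥ 4 vertices and tw(G) ≥ 3. The upper and lower bounds meet at 3, so that is the treewidth.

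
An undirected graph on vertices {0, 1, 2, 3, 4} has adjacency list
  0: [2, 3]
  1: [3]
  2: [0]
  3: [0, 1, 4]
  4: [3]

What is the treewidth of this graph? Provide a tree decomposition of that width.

Every bag has size at most 2, so the width is 2 − 1 = 1 and tw(G) ≤ 1. Since G has at least one edge (e.g. 3–1), it is not an edgeless graph, so tw(G) ≥ 1. The upper and lower bounds meet at 1, so that is the treewidth.

Treewidth 1.
One optimal decomposition is:
Bags: B1 = {1, 3}  B2 = {0, 3}  B3 = {3, 4}  B4 = {0, 2}
Tree: B1–B2, B1–B3, B2–B4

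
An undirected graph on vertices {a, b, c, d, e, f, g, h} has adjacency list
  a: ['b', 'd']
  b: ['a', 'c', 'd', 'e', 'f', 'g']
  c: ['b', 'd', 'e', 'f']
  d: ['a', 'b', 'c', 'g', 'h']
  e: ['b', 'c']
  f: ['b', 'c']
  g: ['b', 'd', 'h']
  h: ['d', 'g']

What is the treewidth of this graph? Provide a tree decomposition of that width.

Each bag holds 3 vertices, so the decomposition has width 2, which upper-bounds the treewidth. Conversely, {d, g, h} is a clique of size 3, and the vertices of any clique must share a bag in every tree decomposition; so some bag has ≥ 3 vertices and tw(G) ≥ 2. Combining the bounds, tw(G) = 2.

Treewidth 2.
Bags: B1 = {a, b, d}  B2 = {b, c, d}  B3 = {b, d, g}  B4 = {d, g, h}  B5 = {b, c, f}  B6 = {b, c, e}
Tree: B1–B2, B2–B3, B3–B4, B2–B5, B5–B6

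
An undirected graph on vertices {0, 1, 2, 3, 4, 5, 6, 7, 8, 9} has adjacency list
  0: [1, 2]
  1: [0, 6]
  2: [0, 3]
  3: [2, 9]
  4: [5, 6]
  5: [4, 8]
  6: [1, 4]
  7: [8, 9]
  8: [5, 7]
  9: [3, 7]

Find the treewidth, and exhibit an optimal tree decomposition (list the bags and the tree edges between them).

Treewidth 2.
Bags: B1 = {4, 5, 8}  B2 = {4, 7, 8}  B3 = {4, 7, 9}  B4 = {3, 4, 9}  B5 = {2, 3, 4}  B6 = {0, 2, 4}  B7 = {0, 1, 4}  B8 = {1, 4, 6}
Tree: B1–B2, B2–B3, B3–B4, B4–B5, B5–B6, B6–B7, B7–B8

Each bag holds 3 vertices, so the decomposition has width 2, which upper-bounds the treewidth. Since 4–5–8–7–9–3–2–0–1–6–4 is a cycle in G, G is not acyclic. Forests are exactly the graphs of treewidth ≤ 1, so tw(G) ≥ 2. Therefore the treewidth is 2.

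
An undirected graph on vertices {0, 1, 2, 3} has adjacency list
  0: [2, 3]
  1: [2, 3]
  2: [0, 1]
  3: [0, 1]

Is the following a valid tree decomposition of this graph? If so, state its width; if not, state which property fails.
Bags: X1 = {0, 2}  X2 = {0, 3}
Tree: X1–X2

A tree decomposition must satisfy three properties: every vertex lies in some bag; for every edge, both endpoints lie together in some bag; and for every vertex, the bags containing it form a connected subtree. Here vertex 1 appears in no bag, so the decomposition is invalid.

No — vertex 1 appears in no bag.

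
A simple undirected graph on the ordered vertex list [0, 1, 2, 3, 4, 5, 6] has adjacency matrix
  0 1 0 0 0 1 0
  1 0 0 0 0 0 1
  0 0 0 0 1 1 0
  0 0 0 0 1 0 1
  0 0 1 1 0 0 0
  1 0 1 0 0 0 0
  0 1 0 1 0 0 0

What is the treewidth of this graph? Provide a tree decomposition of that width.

Treewidth 2.
One such decomposition:
Bags: B1 = {3, 4, 6}  B2 = {2, 4, 6}  B3 = {2, 5, 6}  B4 = {0, 5, 6}  B5 = {0, 1, 6}
Tree: B1–B2, B2–B3, B3–B4, B4–B5

Each bag holds 3 vertices, so the decomposition has width 2, which upper-bounds the treewidth. Since 6–3–4–2–5–0–1–6 is a cycle in G, G is not acyclic. Forests are exactly the graphs of treewidth ≤ 1, so tw(G) ≥ 2. The upper and lower bounds meet at 2, so that is the treewidth.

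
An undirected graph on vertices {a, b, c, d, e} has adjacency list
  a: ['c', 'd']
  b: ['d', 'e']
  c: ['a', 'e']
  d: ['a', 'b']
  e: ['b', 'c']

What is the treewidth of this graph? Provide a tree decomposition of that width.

Treewidth 2.
One such decomposition:
Bags: B1 = {a, c, d}  B2 = {b, c, d}  B3 = {b, c, e}
Tree: B1–B2, B2–B3

Every bag has size at most 3, so the width is 3 − 1 = 2 and tw(G) ≤ 2. Since c–a–d–b–e–c is a cycle in G, G is not acyclic. Forests are exactly the graphs of treewidth ≤ 1, so tw(G) ≥ 2. Therefore the treewidth is 2.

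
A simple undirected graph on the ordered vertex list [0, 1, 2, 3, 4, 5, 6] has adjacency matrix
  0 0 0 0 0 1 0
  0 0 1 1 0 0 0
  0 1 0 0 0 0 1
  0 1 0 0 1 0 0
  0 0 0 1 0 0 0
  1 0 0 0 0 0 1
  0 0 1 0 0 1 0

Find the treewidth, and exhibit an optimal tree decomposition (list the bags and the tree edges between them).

Each bag holds 2 vertices, so the decomposition has width 1, which upper-bounds the treewidth. Any graph with an edge has treewidth ≥ 1, and G has the edge 4–3. The upper and lower bounds meet at 1, so that is the treewidth.

Treewidth 1.
Bags: B1 = {3, 4}  B2 = {1, 3}  B3 = {1, 2}  B4 = {2, 6}  B5 = {5, 6}  B6 = {0, 5}
Tree: B1–B2, B2–B3, B3–B4, B4–B5, B5–B6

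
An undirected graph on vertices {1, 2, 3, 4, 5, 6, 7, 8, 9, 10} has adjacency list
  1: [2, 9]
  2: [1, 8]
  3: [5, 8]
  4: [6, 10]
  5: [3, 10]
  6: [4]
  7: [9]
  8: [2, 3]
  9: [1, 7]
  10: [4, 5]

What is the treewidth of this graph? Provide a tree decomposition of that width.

Every bag has size at most 2, so the width is 2 − 1 = 1 and tw(G) ≤ 1. Since G has at least one edge (e.g. 7–9), it is not an edgeless graph, so tw(G) ≥ 1. Hence tw(G) = 1 exactly.

Treewidth 1.
Bags: B1 = {7, 9}  B2 = {1, 9}  B3 = {1, 2}  B4 = {2, 8}  B5 = {3, 8}  B6 = {3, 5}  B7 = {5, 10}  B8 = {4, 10}  B9 = {4, 6}
Tree: B1–B2, B2–B3, B3–B4, B4–B5, B5–B6, B6–B7, B7–B8, B8–B9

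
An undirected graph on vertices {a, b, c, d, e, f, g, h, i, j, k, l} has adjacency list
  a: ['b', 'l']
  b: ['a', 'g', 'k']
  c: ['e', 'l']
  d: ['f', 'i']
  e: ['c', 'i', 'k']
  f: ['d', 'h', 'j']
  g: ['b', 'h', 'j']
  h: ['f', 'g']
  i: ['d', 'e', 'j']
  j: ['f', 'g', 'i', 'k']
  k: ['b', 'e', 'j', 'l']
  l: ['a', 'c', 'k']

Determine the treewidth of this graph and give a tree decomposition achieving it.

The largest bag has 4 vertices, giving width 3; this decomposition certifies tw(G) ≤ 3. For the lower bound: the 4 vertex sets {a,c,l}, {b}, {k}, {e,g,i,j} are disjoint, each induces a connected subgraph, and every pair is joined by at least one edge of G. Contracting each set to a single vertex therefore yields K_{4} as a minor, and since treewidth is minor-monotone, tw(G) ≥ tw(K_{4}) = 3. Therefore the treewidth is 3.

Treewidth 3.
One such decomposition:
Bags: B1 = {a, b, c, l}  B2 = {b, c, k, l}  B3 = {b, c, e, k}  B4 = {b, e, g, k}  B5 = {e, g, j, k}  B6 = {e, g, i, j}  B7 = {g, h, i, j}  B8 = {f, h, i, j}  B9 = {d, f, h, i}
Tree: B1–B2, B2–B3, B3–B4, B4–B5, B5–B6, B6–B7, B7–B8, B8–B9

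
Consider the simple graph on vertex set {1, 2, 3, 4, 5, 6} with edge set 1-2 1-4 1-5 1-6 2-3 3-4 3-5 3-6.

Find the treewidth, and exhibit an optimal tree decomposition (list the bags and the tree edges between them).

Treewidth 2.
One such decomposition:
Bags: B1 = {1, 3, 4}  B2 = {1, 3, 6}  B3 = {1, 2, 3}  B4 = {1, 3, 5}
Tree: B1–B2, B2–B3, B3–B4

Each bag holds 3 vertices, so the decomposition has width 2, which upper-bounds the treewidth. Since 3–4–1–6–3 is a cycle in G, G is not acyclic. Forests are exactly the graphs of treewidth ≤ 1, so tw(G) ≥ 2. Combining the bounds, tw(G) = 2.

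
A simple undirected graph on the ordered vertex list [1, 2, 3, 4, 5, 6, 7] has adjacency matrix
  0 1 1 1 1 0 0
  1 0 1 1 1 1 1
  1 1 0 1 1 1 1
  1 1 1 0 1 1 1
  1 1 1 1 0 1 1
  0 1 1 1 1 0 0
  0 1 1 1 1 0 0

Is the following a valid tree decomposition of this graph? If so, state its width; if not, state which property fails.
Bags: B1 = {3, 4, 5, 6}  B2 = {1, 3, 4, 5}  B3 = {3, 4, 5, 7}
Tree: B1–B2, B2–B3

No — vertex 2 appears in no bag.

A tree decomposition must satisfy three properties: every vertex lies in some bag; for every edge, both endpoints lie together in some bag; and for every vertex, the bags containing it form a connected subtree. Here vertex 2 appears in no bag, so the decomposition is invalid.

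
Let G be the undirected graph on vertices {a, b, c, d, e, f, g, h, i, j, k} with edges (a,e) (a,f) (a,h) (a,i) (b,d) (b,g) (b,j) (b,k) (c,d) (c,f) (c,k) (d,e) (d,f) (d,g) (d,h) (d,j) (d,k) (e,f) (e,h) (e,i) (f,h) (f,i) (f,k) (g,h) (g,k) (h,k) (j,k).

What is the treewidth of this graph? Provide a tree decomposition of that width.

Treewidth 3.
One such decomposition:
Bags: B1 = {d, f, h, k}  B2 = {d, e, f, h}  B3 = {a, e, f, h}  B4 = {d, g, h, k}  B5 = {b, d, g, k}  B6 = {b, d, j, k}  B7 = {c, d, f, k}  B8 = {a, e, f, i}
Tree: B1–B2, B2–B3, B1–B4, B4–B5, B5–B6, B1–B7, B3–B8

The largest bag has 4 vertices, giving width 3; this decomposition certifies tw(G) ≤ 3. Conversely, {d, e, f, h} is a clique of size 4, and the vertices of any clique must share a bag in every tree decomposition; so some bag has ≥ 4 vertices and tw(G) ≥ 3. Hence tw(G) = 3 exactly.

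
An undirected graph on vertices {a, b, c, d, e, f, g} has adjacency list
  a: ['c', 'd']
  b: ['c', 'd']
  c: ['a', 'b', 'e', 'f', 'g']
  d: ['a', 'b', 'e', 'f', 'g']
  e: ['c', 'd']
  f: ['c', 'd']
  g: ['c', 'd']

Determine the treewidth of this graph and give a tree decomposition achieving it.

Each bag holds 3 vertices, so the decomposition has width 2, which upper-bounds the treewidth. The edges d–a–c–f–d form a cycle, so G is not a tree and its treewidth is at least 2. Combining the bounds, tw(G) = 2.

Treewidth 2.
Bags: B1 = {a, c, d}  B2 = {c, d, f}  B3 = {b, c, d}  B4 = {c, d, e}  B5 = {c, d, g}
Tree: B1–B2, B2–B3, B3–B4, B4–B5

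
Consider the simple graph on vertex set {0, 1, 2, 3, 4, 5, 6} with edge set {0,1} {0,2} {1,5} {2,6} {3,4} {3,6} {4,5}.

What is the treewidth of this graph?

A width-2 tree decomposition is:
Bags: B1 = {3, 4, 6}  B2 = {2, 4, 6}  B3 = {0, 2, 4}  B4 = {0, 1, 4}  B5 = {1, 4, 5}
Tree: B1–B2, B2–B3, B3–B4, B4–B5
Each bag holds 3 vertices, so the decomposition has width 2, which upper-bounds the treewidth. Since 4–3–6–2–0–1–5–4 is a cycle in G, G is not acyclic. Forests are exactly the graphs of treewidth ≤ 1, so tw(G) ≥ 2. Therefore the treewidth is 2.

2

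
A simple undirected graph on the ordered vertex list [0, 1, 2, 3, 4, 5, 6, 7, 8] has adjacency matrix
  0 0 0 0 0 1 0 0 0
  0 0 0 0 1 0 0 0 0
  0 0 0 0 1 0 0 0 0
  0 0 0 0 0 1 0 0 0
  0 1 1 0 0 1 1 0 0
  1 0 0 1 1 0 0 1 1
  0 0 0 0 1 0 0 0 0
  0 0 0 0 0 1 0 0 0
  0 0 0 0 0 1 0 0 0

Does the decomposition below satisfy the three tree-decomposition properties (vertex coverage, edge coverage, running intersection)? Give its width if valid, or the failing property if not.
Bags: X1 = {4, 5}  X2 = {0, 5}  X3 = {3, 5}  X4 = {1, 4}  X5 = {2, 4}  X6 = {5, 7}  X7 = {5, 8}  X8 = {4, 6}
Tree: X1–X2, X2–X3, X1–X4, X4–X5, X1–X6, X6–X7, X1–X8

Yes; width 1.

Every vertex of G appears in some bag (union = {0, 1, 2, 3, 4, 5, 6, 7, 8}); every edge is covered by a bag; and for each vertex v the set of bags containing v is connected in the bag tree. The decomposition is therefore valid. The largest bag has 2 vertices, so the width is 1.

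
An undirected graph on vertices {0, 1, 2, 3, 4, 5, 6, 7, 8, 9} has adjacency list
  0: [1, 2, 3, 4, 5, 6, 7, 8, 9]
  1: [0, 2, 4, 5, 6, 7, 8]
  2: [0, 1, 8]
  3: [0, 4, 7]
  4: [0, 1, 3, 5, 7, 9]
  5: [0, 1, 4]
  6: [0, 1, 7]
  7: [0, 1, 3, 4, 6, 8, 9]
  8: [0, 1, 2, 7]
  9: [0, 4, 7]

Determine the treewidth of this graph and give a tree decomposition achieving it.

Treewidth 3.
Bags: B1 = {0, 1, 4, 7}  B2 = {0, 3, 4, 7}  B3 = {0, 4, 7, 9}  B4 = {0, 1, 6, 7}  B5 = {0, 1, 4, 5}  B6 = {0, 1, 7, 8}  B7 = {0, 1, 2, 8}
Tree: B1–B2, B2–B3, B1–B4, B1–B5, B4–B6, B6–B7

The largest bag has 4 vertices, giving width 3; this decomposition certifies tw(G) ≤ 3. For the lower bound, the 4 vertices {0, 1, 2, 8} are pairwise adjacent, and any tree decomposition puts a clique entirely inside one bag — forcing width ≥ 3. Combining the bounds, tw(G) = 3.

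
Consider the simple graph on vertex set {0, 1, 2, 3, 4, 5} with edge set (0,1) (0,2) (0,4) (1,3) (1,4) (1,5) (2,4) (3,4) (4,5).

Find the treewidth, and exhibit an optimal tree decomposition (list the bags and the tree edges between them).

Treewidth 2.
One such decomposition:
Bags: B1 = {0, 1, 4}  B2 = {0, 2, 4}  B3 = {1, 3, 4}  B4 = {1, 4, 5}
Tree: B1–B2, B1–B3, B3–B4

Every bag has size at most 3, so the width is 3 − 1 = 2 and tw(G) ≤ 2. Conversely, {0, 1, 4} is a clique of size 3, and the vertices of any clique must share a bag in every tree decomposition; so some bag has ≥ 3 vertices and tw(G) ≥ 2. The upper and lower bounds meet at 2, so that is the treewidth.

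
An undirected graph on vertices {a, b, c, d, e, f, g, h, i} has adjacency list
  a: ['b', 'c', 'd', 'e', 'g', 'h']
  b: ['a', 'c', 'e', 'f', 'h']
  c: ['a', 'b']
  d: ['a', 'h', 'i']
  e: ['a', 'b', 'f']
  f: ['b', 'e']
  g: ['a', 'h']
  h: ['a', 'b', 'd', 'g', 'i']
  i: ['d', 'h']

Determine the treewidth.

2

A width-2 tree decomposition is:
Bags: B1 = {a, b, h}  B2 = {a, b, e}  B3 = {b, e, f}  B4 = {a, b, c}  B5 = {a, d, h}  B6 = {d, h, i}  B7 = {a, g, h}
Tree: B1–B2, B2–B3, B2–B4, B1–B5, B5–B6, B5–B7
Each bag holds 3 vertices, so the decomposition has width 2, which upper-bounds the treewidth. For the lower bound, the 3 vertices {a, b, e} are pairwise adjacent, and any tree decomposition puts a clique entirely inside one bag — forcing width ≥ 2. Hence tw(G) = 2 exactly.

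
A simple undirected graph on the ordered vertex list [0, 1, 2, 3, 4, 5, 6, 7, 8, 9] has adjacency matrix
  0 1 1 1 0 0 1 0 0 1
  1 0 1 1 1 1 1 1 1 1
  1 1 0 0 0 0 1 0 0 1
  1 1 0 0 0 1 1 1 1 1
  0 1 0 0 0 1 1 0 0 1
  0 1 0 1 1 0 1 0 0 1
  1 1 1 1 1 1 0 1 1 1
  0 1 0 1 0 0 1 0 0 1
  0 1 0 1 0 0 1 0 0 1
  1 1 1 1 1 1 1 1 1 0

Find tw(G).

A width-4 tree decomposition is:
Bags: B1 = {1, 3, 6, 8, 9}  B2 = {1, 3, 6, 7, 9}  B3 = {0, 1, 3, 6, 9}  B4 = {0, 1, 2, 6, 9}  B5 = {1, 3, 5, 6, 9}  B6 = {1, 4, 5, 6, 9}
Tree: B1–B2, B2–B3, B3–B4, B1–B5, B5–B6
Every bag has size at most 5, so the width is 5 − 1 = 4 and tw(G) ≤ 4. For the lower bound, the 5 vertices {0, 1, 2, 6, 9} are pairwise adjacent, and any tree decomposition puts a clique entirely inside one bag — forcing width ≥ 4. Hence tw(G) = 4 exactly.

4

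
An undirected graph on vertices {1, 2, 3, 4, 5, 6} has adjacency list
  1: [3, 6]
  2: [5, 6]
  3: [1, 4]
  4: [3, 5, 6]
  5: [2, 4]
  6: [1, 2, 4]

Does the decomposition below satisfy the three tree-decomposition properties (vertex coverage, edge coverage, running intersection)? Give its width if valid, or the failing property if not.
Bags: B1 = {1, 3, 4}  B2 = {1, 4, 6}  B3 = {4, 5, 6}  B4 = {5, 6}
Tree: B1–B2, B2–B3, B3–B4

A tree decomposition must satisfy three properties: every vertex lies in some bag; for every edge, both endpoints lie together in some bag; and for every vertex, the bags containing it form a connected subtree. Here vertex 2 appears in no bag, so the decomposition is invalid.

No — vertex 2 appears in no bag.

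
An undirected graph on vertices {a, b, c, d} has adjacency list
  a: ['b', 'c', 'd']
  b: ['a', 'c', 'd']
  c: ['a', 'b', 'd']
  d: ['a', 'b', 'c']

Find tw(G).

3

A width-3 tree decomposition is:
Bags: B1 = {a, b, c, d}
Tree: (single bag)
A single bag containing all 4 vertices is trivially a valid decomposition of width 3. On the other hand G contains the 4-clique {a, b, c, d}. A clique must lie in a single bag of any decomposition, so no decomposition can have width below 3. Therefore the treewidth is 3.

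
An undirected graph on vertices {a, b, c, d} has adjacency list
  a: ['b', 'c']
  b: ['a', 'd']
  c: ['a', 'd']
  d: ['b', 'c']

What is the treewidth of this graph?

2

A width-2 tree decomposition is:
Bags: B1 = {a, b, d}  B2 = {a, c, d}
Tree: B1–B2
The largest bag has 3 vertices, giving width 2; this decomposition certifies tw(G) ≤ 2. The edges d–b–a–c–d form a cycle, so G is not a tree and its treewidth is at least 2. Combining the bounds, tw(G) = 2.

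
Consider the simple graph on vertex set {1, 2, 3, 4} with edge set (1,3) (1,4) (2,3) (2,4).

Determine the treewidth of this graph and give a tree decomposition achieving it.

Each bag holds 3 vertices, so the decomposition has width 2, which upper-bounds the treewidth. Since 3–1–4–2–3 is a cycle in G, G is not acyclic. Forests are exactly the graphs of treewidth ≤ 1, so tw(G) ≥ 2. Combining the bounds, tw(G) = 2.

Treewidth 2.
One such decomposition:
Bags: B1 = {1, 3, 4}  B2 = {2, 3, 4}
Tree: B1–B2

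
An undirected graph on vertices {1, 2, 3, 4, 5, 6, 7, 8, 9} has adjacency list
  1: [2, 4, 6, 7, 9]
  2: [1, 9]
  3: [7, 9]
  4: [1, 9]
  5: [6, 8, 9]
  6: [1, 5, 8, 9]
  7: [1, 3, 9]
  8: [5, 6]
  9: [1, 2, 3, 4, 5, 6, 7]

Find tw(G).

A width-2 tree decomposition is:
Bags: B1 = {1, 6, 9}  B2 = {1, 2, 9}  B3 = {1, 4, 9}  B4 = {5, 6, 9}  B5 = {1, 7, 9}  B6 = {5, 6, 8}  B7 = {3, 7, 9}
Tree: B1–B2, B1–B3, B1–B4, B2–B5, B4–B6, B5–B7
Every bag has size at most 3, so the width is 3 − 1 = 2 and tw(G) ≤ 2. On the other hand G contains the 3-clique {5, 6, 8}. A clique must lie in a single bag of any decomposition, so no decomposition can have width below 2. Therefore the treewidth is 2.

2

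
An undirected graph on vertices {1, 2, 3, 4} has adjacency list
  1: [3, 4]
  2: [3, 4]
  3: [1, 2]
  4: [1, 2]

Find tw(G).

2

A width-2 tree decomposition is:
Bags: B1 = {2, 3, 4}  B2 = {1, 3, 4}
Tree: B1–B2
Each bag holds 3 vertices, so the decomposition has width 2, which upper-bounds the treewidth. The edges 4–2–3–1–4 form a cycle, so G is not a tree and its treewidth is at least 2. Therefore the treewidth is 2.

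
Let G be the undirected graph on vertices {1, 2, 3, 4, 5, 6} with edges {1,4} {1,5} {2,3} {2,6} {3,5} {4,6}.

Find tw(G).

2

A width-2 tree decomposition is:
Bags: B1 = {2, 4, 6}  B2 = {2, 3, 4}  B3 = {3, 4, 5}  B4 = {1, 4, 5}
Tree: B1–B2, B2–B3, B3–B4
The largest bag has 3 vertices, giving width 2; this decomposition certifies tw(G) ≤ 2. The edges 4–6–2–3–5–1–4 form a cycle, so G is not a tree and its treewidth is at least 2. Therefore the treewidth is 2.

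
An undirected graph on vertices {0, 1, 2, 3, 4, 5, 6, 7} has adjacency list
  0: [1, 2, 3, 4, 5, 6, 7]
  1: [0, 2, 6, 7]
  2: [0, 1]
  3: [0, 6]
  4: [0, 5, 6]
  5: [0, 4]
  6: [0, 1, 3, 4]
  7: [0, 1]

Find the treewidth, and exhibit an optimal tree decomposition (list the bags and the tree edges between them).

The largest bag has 3 vertices, giving width 2; this decomposition certifies tw(G) ≤ 2. On the other hand G contains the 3-clique {0, 1, 2}. A clique must lie in a single bag of any decomposition, so no decomposition can have width below 2. Hence tw(G) = 2 exactly.

Treewidth 2.
One optimal decomposition is:
Bags: B1 = {0, 4, 6}  B2 = {0, 4, 5}  B3 = {0, 3, 6}  B4 = {0, 1, 6}  B5 = {0, 1, 2}  B6 = {0, 1, 7}
Tree: B1–B2, B1–B3, B1–B4, B4–B5, B4–B6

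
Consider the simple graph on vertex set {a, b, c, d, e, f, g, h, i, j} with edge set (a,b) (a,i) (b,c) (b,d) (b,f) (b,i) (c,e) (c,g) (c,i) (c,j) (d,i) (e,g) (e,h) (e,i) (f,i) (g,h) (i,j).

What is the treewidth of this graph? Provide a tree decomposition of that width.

Treewidth 2.
Bags: B1 = {c, i, j}  B2 = {b, c, i}  B3 = {c, e, i}  B4 = {a, b, i}  B5 = {c, e, g}  B6 = {e, g, h}  B7 = {b, d, i}  B8 = {b, f, i}
Tree: B1–B2, B1–B3, B2–B4, B3–B5, B5–B6, B2–B7, B4–B8

The largest bag has 3 vertices, giving width 2; this decomposition certifies tw(G) ≤ 2. For the lower bound, the 3 vertices {e, g, h} are pairwise adjacent, and any tree decomposition puts a clique entirely inside one bag — forcing width ≥ 2. Combining the bounds, tw(G) = 2.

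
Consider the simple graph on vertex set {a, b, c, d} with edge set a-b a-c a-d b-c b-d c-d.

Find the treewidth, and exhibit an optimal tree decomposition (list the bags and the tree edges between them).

Treewidth 3.
One such decomposition:
Bags: B1 = {a, b, c, d}
Tree: (single bag)

A single bag containing all 4 vertices is trivially a valid decomposition of width 3. For the lower bound, the 4 vertices {a, b, c, d} are pairwise adjacent, and any tree decomposition puts a clique entirely inside one bag — forcing width ≥ 3. The upper and lower bounds meet at 3, so that is the treewidth.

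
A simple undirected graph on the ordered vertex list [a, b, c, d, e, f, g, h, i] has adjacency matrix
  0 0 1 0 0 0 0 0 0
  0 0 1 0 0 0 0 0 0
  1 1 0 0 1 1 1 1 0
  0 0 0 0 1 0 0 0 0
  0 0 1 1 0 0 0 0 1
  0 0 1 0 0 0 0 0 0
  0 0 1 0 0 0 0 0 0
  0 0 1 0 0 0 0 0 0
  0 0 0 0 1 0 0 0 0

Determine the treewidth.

A width-1 tree decomposition is:
Bags: B1 = {c, e}  B2 = {c, h}  B3 = {d, e}  B4 = {c, g}  B5 = {e, i}  B6 = {c, f}  B7 = {a, c}  B8 = {b, c}
Tree: B1–B2, B1–B3, B1–B4, B3–B5, B4–B6, B2–B7, B6–B8
Each bag holds 2 vertices, so the decomposition has width 1, which upper-bounds the treewidth. Any graph with an edge has treewidth ≥ 1, and G has the edge e–c. Hence tw(G) = 1 exactly.

1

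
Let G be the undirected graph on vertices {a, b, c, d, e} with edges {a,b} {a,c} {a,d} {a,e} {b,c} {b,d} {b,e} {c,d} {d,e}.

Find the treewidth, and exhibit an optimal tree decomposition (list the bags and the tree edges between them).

Treewidth 3.
One optimal decomposition is:
Bags: B1 = {a, b, c, d}  B2 = {a, b, d, e}
Tree: B1–B2

The largest bag has 4 vertices, giving width 3; this decomposition certifies tw(G) ≤ 3. On the other hand G contains the 4-clique {a, b, d, e}. A clique must lie in a single bag of any decomposition, so no decomposition can have width below 3. The upper and lower bounds meet at 3, so that is the treewidth.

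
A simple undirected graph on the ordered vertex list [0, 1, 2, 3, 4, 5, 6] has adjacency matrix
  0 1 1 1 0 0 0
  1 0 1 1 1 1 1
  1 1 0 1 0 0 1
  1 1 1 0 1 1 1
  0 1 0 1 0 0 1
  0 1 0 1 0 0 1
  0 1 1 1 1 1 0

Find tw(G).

A width-3 tree decomposition is:
Bags: B1 = {1, 2, 3, 6}  B2 = {1, 3, 5, 6}  B3 = {1, 3, 4, 6}  B4 = {0, 1, 2, 3}
Tree: B1–B2, B2–B3, B1–B4
Every bag has size at most 4, so the width is 4 − 1 = 3 and tw(G) ≤ 3. For the lower bound, the 4 vertices {0, 1, 2, 3} are pairwise adjacent, and any tree decomposition puts a clique entirely inside one bag — forcing width ≥ 3. The upper and lower bounds meet at 3, so that is the treewidth.

3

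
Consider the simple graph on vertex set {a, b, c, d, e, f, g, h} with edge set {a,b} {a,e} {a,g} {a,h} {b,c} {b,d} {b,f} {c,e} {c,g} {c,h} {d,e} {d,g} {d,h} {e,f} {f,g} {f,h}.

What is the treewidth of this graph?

4

A width-4 tree decomposition is:
Bags: B1 = {a, c, d, f, g}  B2 = {a, b, c, d, f}  B3 = {a, c, d, f, h}  B4 = {a, c, d, e, f}
Tree: B1–B2, B2–B3, B3–B4
Every bag has size at most 5, so the width is 5 − 1 = 4 and tw(G) ≤ 4. For the lower bound: the 5 vertex sets {c,g}, {a,b}, {f,h}, {d}, {e} are disjoint, each induces a connected subgraph, and every pair is joined by at least one edge of G. Contracting each set to a single vertex therefore yields K_{5} as a minor, and since treewidth is minor-monotone, tw(G) ≥ tw(K_{5}) = 4. Therefore the treewidth is 4.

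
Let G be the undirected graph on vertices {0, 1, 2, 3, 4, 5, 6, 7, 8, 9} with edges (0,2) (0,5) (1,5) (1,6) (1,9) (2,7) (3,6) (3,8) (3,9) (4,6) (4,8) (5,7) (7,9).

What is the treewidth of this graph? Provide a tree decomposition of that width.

Every bag has size at most 3, so the width is 3 − 1 = 2 and tw(G) ≤ 2. For the lower bound, G contains the cycle 0–2–7–5–0, so G is not a forest; only forests have treewidth ≤ 1, hence tw(G) ≥ 2. Combining the bounds, tw(G) = 2.

Treewidth 2.
One such decomposition:
Bags: B1 = {0, 2, 5}  B2 = {2, 5, 7}  B3 = {1, 5, 7}  B4 = {1, 7, 9}  B5 = {1, 6, 9}  B6 = {3, 6, 9}  B7 = {3, 4, 6}  B8 = {3, 4, 8}
Tree: B1–B2, B2–B3, B3–B4, B4–B5, B5–B6, B6–B7, B7–B8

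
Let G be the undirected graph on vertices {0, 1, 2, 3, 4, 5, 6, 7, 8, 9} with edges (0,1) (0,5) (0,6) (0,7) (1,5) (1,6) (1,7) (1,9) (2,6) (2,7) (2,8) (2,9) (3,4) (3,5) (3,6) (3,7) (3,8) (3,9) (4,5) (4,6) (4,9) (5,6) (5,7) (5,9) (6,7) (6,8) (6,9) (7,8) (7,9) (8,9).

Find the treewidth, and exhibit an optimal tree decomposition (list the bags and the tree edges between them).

Treewidth 4.
One optimal decomposition is:
Bags: B1 = {3, 5, 6, 7, 9}  B2 = {3, 6, 7, 8, 9}  B3 = {2, 6, 7, 8, 9}  B4 = {3, 4, 5, 6, 9}  B5 = {1, 5, 6, 7, 9}  B6 = {0, 1, 5, 6, 7}
Tree: B1–B2, B2–B3, B1–B4, B1–B5, B5–B6

Every bag has size at most 5, so the width is 5 − 1 = 4 and tw(G) ≤ 4. On the other hand G contains the 5-clique {3, 4, 5, 6, 9}. A clique must lie in a single bag of any decomposition, so no decomposition can have width below 4. Hence tw(G) = 4 exactly.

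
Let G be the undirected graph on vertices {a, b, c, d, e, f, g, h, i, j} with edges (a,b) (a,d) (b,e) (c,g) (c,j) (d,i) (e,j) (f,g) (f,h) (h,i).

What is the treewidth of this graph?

2

A width-2 tree decomposition is:
Bags: B1 = {f, h, i}  B2 = {f, g, i}  B3 = {c, g, i}  B4 = {c, i, j}  B5 = {e, i, j}  B6 = {b, e, i}  B7 = {a, b, i}  B8 = {a, d, i}
Tree: B1–B2, B2–B3, B3–B4, B4–B5, B5–B6, B6–B7, B7–B8
The largest bag has 3 vertices, giving width 2; this decomposition certifies tw(G) ≤ 2. For the lower bound, G contains the cycle i–h–f–g–c–j–e–b–a–d–i, so G is not a forest; only forests have treewidth ≤ 1, hence tw(G) ≥ 2. Therefore the treewidth is 2.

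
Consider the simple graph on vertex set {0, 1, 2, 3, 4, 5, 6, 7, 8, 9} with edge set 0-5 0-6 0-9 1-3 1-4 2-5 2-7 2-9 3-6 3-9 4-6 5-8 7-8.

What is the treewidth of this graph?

A width-2 tree decomposition is:
Bags: B1 = {1, 4, 6}  B2 = {1, 3, 6}  B3 = {0, 3, 6}  B4 = {0, 3, 9}  B5 = {0, 5, 9}  B6 = {2, 5, 9}  B7 = {2, 5, 8}  B8 = {2, 7, 8}
Tree: B1–B2, B2–B3, B3–B4, B4–B5, B5–B6, B6–B7, B7–B8
Every bag has size at most 3, so the width is 3 − 1 = 2 and tw(G) ≤ 2. Since 4–1–3–6–4 is a cycle in G, G is not acyclic. Forests are exactly the graphs of treewidth ≤ 1, so tw(G) ≥ 2. Therefore the treewidth is 2.

2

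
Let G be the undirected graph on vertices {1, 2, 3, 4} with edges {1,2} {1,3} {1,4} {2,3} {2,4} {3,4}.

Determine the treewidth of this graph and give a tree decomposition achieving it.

With just one bag of size 4, the width is 4 − 1 = 3, so tw(G) ≤ 3. For the lower bound, the 4 vertices {1, 2, 3, 4} are pairwise adjacent, and any tree decomposition puts a clique entirely inside one bag — forcing width ≥ 3. The upper and lower bounds meet at 3, so that is the treewidth.

Treewidth 3.
One such decomposition:
Bags: B1 = {1, 2, 3, 4}
Tree: (single bag)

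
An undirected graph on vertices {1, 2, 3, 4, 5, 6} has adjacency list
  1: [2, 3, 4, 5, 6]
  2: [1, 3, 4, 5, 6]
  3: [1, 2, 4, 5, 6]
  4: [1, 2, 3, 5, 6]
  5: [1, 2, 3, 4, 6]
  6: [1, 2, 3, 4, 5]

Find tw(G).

A width-5 tree decomposition is:
Bags: B1 = {1, 2, 3, 4, 5, 6}
Tree: (single bag)
With just one bag of size 6, the width is 6 − 1 = 5, so tw(G) ≤ 5. For the lower bound, the 6 vertices {1, 2, 3, 4, 5, 6} are pairwise adjacent, and any tree decomposition puts a clique entirely inside one bag — forcing width ≥ 5. The upper and lower bounds meet at 5, so that is the treewidth.

5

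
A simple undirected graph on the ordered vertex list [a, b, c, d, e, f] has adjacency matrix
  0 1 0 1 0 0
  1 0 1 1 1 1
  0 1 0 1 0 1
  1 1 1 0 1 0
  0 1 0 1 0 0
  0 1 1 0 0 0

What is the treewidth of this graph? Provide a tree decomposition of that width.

Treewidth 2.
One such decomposition:
Bags: B1 = {a, b, d}  B2 = {b, d, e}  B3 = {b, c, d}  B4 = {b, c, f}
Tree: B1–B2, B1–B3, B3–B4

Each bag holds 3 vertices, so the decomposition has width 2, which upper-bounds the treewidth. Conversely, {b, d, e} is a clique of size 3, and the vertices of any clique must share a bag in every tree decomposition; so some bag has ≥ 3 vertices and tw(G) ≥ 2. Hence tw(G) = 2 exactly.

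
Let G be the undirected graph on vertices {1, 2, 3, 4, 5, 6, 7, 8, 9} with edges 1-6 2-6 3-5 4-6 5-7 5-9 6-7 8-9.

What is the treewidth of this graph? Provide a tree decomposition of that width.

The largest bag has 2 vertices, giving width 1; this decomposition certifies tw(G) ≤ 1. G has an edge, so its treewidth is at least 1. The upper and lower bounds meet at 1, so that is the treewidth.

Treewidth 1.
Bags: B1 = {4, 6}  B2 = {6, 7}  B3 = {1, 6}  B4 = {5, 7}  B5 = {5, 9}  B6 = {2, 6}  B7 = {3, 5}  B8 = {8, 9}
Tree: B1–B2, B1–B3, B2–B4, B4–B5, B3–B6, B4–B7, B5–B8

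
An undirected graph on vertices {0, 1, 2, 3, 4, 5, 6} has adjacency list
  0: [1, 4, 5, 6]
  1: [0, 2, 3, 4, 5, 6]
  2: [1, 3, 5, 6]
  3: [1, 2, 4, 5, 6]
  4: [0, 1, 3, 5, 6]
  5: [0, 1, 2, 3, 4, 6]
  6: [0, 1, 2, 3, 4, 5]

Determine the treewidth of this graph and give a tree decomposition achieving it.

The largest bag has 5 vertices, giving width 4; this decomposition certifies tw(G) ≤ 4. For the lower bound, the 5 vertices {0, 1, 4, 5, 6} are pairwise adjacent, and any tree decomposition puts a clique entirely inside one bag — forcing width ≥ 4. Hence tw(G) = 4 exactly.

Treewidth 4.
Bags: B1 = {1, 3, 4, 5, 6}  B2 = {1, 2, 3, 5, 6}  B3 = {0, 1, 4, 5, 6}
Tree: B1–B2, B1–B3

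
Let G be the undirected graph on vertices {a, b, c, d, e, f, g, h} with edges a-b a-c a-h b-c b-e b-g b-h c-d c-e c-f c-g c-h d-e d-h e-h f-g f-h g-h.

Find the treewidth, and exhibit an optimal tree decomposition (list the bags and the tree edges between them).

Each bag holds 4 vertices, so the decomposition has width 3, which upper-bounds the treewidth. On the other hand G contains the 4-clique {c, d, e, h}. A clique must lie in a single bag of any decomposition, so no decomposition can have width below 3. The upper and lower bounds meet at 3, so that is the treewidth.

Treewidth 3.
Bags: B1 = {b, c, g, h}  B2 = {b, c, e, h}  B3 = {c, d, e, h}  B4 = {c, f, g, h}  B5 = {a, b, c, h}
Tree: B1–B2, B2–B3, B1–B4, B1–B5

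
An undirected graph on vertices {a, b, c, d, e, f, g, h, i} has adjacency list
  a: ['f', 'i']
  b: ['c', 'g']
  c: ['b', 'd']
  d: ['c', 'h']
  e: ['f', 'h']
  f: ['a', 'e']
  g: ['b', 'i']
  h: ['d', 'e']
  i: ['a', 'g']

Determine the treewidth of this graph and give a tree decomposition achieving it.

Each bag holds 3 vertices, so the decomposition has width 2, which upper-bounds the treewidth. Since d–h–e–f–a–i–g–b–c–d is a cycle in G, G is not acyclic. Forests are exactly the graphs of treewidth ≤ 1, so tw(G) ≥ 2. Hence tw(G) = 2 exactly.

Treewidth 2.
One such decomposition:
Bags: B1 = {d, e, h}  B2 = {d, e, f}  B3 = {a, d, f}  B4 = {a, d, i}  B5 = {d, g, i}  B6 = {b, d, g}  B7 = {b, c, d}
Tree: B1–B2, B2–B3, B3–B4, B4–B5, B5–B6, B6–B7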